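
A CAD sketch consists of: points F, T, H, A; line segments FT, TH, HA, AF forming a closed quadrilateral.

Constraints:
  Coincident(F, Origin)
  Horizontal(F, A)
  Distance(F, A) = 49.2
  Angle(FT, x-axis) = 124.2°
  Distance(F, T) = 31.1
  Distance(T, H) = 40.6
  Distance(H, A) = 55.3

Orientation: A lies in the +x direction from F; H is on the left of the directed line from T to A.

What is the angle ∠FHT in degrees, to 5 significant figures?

39.230°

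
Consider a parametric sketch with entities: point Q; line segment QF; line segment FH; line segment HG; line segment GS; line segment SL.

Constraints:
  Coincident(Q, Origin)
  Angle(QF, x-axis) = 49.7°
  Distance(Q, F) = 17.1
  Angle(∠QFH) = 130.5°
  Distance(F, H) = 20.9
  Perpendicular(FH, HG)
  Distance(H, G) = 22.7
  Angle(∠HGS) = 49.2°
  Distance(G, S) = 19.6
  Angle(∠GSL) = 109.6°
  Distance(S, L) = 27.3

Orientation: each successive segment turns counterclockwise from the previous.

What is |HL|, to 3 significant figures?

16.3

∠HGS = 49.2° gives GS at -40.0° from the x-axis; with |GS| = 19.6, S = (0.325, 17.4). ∠GSL = 109.6° gives SL at 30.4° from the x-axis; with |SL| = 27.3, L = (23.9, 31.3). Then |HL| = |L − H| = 16.3.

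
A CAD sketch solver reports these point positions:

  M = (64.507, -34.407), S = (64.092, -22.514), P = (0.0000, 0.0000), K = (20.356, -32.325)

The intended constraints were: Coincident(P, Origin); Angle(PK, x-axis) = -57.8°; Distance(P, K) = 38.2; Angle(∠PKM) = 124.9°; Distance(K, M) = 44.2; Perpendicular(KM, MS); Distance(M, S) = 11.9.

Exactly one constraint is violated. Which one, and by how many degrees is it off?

Perpendicular(KM, MS) — off by 4.70°.

P = (0.00, 0.00) ✓; PK at -57.80° ✓; |PK| = 38.20 ✓; ∠PKM = 124.9° ✓; |KM| = 44.20 ✓; ∠(KM, MS) = 94.70° ✗; |MS| = 11.90 ✓.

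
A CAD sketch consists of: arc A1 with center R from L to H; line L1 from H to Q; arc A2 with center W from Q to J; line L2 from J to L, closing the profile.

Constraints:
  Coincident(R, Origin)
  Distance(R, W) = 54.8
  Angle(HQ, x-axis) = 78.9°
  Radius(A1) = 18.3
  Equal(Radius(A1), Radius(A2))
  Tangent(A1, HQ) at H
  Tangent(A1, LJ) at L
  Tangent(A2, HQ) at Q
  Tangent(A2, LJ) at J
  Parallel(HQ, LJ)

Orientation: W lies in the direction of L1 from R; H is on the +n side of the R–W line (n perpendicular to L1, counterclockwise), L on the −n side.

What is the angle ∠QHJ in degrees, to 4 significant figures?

33.74°

Tangency of A1 to both parallel lines with radius 18.3 puts H and L at R ± 18.3·n: H = (-17.96, 3.523), L = (17.96, -3.523). Equal radii place Q and J the same way about W: Q = W + 18.3·n = (-7.407, 57.30), J = W − 18.3·n = (28.51, 50.25). Then cos ∠QHJ = HQ·HJ / (|HQ||HJ|), giving 33.74°.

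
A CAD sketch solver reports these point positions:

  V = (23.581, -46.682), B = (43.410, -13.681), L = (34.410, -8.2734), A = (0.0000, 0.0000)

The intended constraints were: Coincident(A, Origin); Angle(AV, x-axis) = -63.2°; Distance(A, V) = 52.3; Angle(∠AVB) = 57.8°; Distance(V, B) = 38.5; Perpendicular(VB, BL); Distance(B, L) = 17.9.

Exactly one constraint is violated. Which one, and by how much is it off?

Distance(B, L) = 17.9 — off by 7.40.

A = (0.00, 0.00) ✓; AV at -63.20° ✓; |AV| = 52.30 ✓; ∠AVB = 57.80° ✓; |VB| = 38.50 ✓; ∠(VB, BL) = 90.00° ✓; |BL| = 10.50 ✗.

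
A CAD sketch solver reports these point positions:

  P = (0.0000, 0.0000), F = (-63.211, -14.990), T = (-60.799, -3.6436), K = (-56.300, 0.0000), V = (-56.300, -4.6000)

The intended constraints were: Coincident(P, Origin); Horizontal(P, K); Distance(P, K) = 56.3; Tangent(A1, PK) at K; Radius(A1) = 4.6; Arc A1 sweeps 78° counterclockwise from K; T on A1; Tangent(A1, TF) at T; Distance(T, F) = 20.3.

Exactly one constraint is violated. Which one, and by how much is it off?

Distance(T, F) = 20.3 — off by 8.70.

P = (0.00, 0.00) ✓; P.y = 0.00, K.y = 0.00 ✓; |PK| = 56.30 ✓; ∠(VK, KP) = 90.00° ✓; |VK| = 4.600 ✓; bearing(V→T) − bearing(V→K) = 78.00° ✓; |VT| = 4.600 ✓; ∠(VT, TF) = 90.00° ✓; |TF| = 11.60 ✗.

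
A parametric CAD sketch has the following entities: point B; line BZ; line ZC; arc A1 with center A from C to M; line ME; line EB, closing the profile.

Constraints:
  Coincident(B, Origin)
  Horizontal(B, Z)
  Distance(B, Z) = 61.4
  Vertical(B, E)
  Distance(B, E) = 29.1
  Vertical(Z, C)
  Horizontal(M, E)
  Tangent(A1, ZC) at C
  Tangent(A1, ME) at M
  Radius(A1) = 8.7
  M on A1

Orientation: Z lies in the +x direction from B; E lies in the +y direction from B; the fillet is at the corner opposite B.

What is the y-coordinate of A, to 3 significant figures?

20.4

B is at the origin; B and Z share the same y with |BZ| = 61.4 and Z on the +x side, so Z = (61.4, 0.00). BE is vertical with |BE| = 29.1 and E on the +y side, so E = (0.00, 29.1). The virtual corner opposite B is at (61.4, 29.1). Since A1 is tangent to ZC there, AC ⟂ ZC and since A1 is tangent to ME there, AM ⟂ ME, with radius 8.7, so the center A sits 8.7 in from both sides at A = (52.7, 20.4). So A.y = 20.4.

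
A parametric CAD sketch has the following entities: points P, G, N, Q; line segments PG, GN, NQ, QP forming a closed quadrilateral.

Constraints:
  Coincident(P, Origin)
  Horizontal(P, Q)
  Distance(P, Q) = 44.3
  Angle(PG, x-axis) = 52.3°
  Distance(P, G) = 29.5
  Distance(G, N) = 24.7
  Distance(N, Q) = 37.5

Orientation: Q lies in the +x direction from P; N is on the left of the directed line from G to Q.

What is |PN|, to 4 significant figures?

53.50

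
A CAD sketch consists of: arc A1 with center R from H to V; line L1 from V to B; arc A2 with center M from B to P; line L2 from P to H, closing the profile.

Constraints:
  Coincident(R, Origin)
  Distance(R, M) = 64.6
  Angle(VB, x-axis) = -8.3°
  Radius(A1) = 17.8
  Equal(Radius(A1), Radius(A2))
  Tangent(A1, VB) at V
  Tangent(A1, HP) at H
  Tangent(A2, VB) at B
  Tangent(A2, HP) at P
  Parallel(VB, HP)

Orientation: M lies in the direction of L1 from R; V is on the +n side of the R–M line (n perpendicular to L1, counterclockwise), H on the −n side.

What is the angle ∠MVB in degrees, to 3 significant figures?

15.4°

The slot axis is L1's direction at -8.3°, so u = (cos -8.3°, sin -8.3°) = (0.990, -0.144) and n = (−sin -8.3°, cos -8.3°) = (0.144, 0.990). R is at the origin and M lies 64.6 along u from R, so M = 64.6·u = (63.9, -9.33). Tangency of A1 to both parallel lines with radius 17.8 puts V and H at R ± 17.8·n: V = (2.57, 17.6), H = (-2.57, -17.6). Equal radii place B and P the same way about M: B = M + 17.8·n = (66.5, 8.29), P = M − 17.8·n = (61.4, -26.9). Then cos ∠MVB = VM·VB / (|VM||VB|), giving 15.4°.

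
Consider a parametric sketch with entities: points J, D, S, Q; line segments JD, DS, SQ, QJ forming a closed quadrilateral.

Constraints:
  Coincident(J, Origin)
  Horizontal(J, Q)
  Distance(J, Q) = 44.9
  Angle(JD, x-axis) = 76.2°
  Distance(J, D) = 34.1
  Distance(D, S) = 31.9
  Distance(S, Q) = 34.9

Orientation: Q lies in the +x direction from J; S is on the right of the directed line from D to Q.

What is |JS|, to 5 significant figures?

10.104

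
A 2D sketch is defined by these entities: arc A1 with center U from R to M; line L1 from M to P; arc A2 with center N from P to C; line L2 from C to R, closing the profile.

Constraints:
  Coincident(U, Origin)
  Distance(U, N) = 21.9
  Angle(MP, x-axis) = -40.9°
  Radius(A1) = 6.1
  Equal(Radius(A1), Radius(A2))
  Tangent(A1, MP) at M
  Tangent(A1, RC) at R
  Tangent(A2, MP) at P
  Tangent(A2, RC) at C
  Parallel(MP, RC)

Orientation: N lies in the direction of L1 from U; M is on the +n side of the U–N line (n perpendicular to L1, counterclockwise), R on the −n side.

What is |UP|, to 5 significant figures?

22.734

Tangency of A1 to both parallel lines with radius 6.1 puts M and R at U ± 6.1·n: M = (3.9939, 4.6107), R = (-3.9939, -4.6107). Equal radii place P and C the same way about N: P = N + 6.1·n = (20.547, -9.7281), C = N − 6.1·n = (12.559, -18.950). Then |UP| = |P − U| = 22.734.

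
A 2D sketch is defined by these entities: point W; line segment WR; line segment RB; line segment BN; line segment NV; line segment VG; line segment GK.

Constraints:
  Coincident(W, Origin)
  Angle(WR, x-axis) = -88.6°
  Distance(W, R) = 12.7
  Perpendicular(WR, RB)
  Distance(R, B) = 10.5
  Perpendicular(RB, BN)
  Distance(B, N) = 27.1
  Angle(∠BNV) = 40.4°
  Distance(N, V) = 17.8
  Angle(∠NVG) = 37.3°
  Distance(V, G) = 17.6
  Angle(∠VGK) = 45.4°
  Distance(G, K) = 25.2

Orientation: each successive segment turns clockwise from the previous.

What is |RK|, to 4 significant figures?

31.45

∠NVG = 37.3° gives VG at 169.1° from the x-axis; with |VG| = 17.6, G = (-16.27, 4.198). ∠VGK = 45.4° gives GK at 34.50° from the x-axis; with |GK| = 25.2, K = (4.501, 18.47). Then |RK| = |K − R| = 31.45.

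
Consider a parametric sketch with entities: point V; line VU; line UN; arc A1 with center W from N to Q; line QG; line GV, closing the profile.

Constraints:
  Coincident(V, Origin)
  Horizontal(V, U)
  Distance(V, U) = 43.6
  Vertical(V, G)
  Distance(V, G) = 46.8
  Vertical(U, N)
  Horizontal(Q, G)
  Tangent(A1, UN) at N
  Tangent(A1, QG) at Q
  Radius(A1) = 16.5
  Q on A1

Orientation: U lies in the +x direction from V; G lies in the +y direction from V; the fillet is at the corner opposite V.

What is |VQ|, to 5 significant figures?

54.080

The virtual corner opposite V is at (43.600, 46.800). Tangency of A1 to UN means the radius WN is perpendicular to UN and tangency of A1 to QG means the radius WQ is perpendicular to QG, with radius 16.5, so the center W sits 16.5 in from both sides at W = (27.100, 30.300). That places the tangent points at N = (43.600, 30.300) on UN and Q = (27.100, 46.800) on QG. Then |VQ| = |Q − V| = 54.080.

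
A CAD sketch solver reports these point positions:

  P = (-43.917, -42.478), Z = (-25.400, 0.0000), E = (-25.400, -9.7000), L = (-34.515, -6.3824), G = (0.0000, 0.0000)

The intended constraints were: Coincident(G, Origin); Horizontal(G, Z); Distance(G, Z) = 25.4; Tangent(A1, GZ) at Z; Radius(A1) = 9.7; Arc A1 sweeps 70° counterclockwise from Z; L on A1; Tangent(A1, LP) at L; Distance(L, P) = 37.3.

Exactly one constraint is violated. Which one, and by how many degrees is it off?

Tangent(A1, LP) at L — off by 5.40°.

G = (0.00, 0.00) ✓; G.y = 0.00, Z.y = 0.00 ✓; |GZ| = 25.40 ✓; ∠(EZ, ZG) = 90.00° ✓; |EZ| = 9.700 ✓; bearing(E→L) − bearing(E→Z) = 70.00° ✓; |EL| = 9.700 ✓; ∠(EL, LP) = 84.60° ✗; |LP| = 37.30 ✓.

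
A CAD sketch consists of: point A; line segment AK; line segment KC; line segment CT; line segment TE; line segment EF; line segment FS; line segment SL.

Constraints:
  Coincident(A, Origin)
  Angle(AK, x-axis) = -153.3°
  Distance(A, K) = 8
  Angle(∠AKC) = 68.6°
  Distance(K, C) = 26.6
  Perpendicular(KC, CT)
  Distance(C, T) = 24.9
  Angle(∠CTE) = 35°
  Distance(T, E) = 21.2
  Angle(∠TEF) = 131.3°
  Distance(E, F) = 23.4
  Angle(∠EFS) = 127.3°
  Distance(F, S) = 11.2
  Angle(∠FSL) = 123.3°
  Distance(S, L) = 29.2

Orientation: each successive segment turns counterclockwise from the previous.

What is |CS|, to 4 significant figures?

20.02

A is at the origin; AK runs at -153.3° with length 8.0, so K = (-7.147, -3.595). ∠AKC = 68.6° gives KC at -41.90° from the x-axis; with |KC| = 26.6, C = (12.65, -21.36). The perpendicularity gives CT at right angles to KC, so CT runs at 48.10°; with |CT| = 24.9, T = (29.28, -2.826). ∠CTE = 35.0° gives TE at -166.9° from the x-axis; with |TE| = 21.2, E = (8.632, -7.631). ∠TEF = 131.3° gives EF at -118.2° from the x-axis; with |EF| = 23.4, F = (-2.425, -28.25). ∠EFS = 127.3° gives FS at -65.50° from the x-axis; with |FS| = 11.2, S = (2.219, -38.44). Then |CS| = |S − C| = 20.02.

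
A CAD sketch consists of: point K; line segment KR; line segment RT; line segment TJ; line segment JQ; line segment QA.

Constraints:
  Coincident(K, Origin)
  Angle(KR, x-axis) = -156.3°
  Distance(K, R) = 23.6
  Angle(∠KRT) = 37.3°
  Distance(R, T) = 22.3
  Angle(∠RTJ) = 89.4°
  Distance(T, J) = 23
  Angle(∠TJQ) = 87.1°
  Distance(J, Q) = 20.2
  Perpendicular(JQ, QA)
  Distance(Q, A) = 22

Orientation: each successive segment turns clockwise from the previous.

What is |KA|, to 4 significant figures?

21.25

K is at the origin; KR runs at -156.3° with length 23.6, so R = (-21.61, -9.486). ∠KRT = 37.3° gives RT at 61.00° from the x-axis; with |RT| = 22.3, T = (-10.80, 10.02). ∠RTJ = 89.4° gives TJ at -29.60° from the x-axis; with |TJ| = 23.0, J = (9.200, -1.343). ∠TJQ = 87.1° gives JQ at -122.5° from the x-axis; with |JQ| = 20.2, Q = (-1.653, -18.38). JQ ⟂ QA, so QA runs at 147.5°; with |QA| = 22.0, A = (-20.21, -6.559). Then |KA| = |A − K| = 21.25.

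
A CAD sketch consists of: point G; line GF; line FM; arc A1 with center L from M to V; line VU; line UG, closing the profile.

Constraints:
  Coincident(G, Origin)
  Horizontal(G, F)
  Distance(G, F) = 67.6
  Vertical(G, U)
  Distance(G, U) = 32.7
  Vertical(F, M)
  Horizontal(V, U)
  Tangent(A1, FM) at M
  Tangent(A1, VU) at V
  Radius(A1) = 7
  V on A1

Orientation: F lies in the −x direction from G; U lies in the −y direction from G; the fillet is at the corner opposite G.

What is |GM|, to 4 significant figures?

72.32

G is at the origin; G and F share the same y with |GF| = 67.6 and F on the −x side, so F = (-67.60, 0.000). GU is vertical with |GU| = 32.7 and U on the −y side, so U = (0.000, -32.70). The virtual corner opposite G is at (-67.60, -32.70). Since A1 is tangent to FM there, LM ⟂ FM and the tangent condition forces LV to be normal to VU, with radius 7.0, so the center L sits 7.0 in from both sides at L = (-60.60, -25.70). That places the tangent points at M = (-67.60, -25.70) on FM and V = (-60.60, -32.70) on VU. Then |GM| = |M − G| = 72.32.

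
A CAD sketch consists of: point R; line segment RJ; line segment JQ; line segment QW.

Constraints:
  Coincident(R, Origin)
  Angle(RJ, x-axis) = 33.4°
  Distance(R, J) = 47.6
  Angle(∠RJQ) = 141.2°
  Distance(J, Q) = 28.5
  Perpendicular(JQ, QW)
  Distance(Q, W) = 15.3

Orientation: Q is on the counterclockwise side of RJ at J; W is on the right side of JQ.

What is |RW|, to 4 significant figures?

79.62

R is at the origin; RJ runs at 33.4° with length 47.6, so J = 47.6·(cos 33.4°, sin 33.4°) = (39.74, 26.20). ∠RJQ = 141.2°, so JQ runs at 33.4° + (180° − 141.2°) = 72.20° from the x-axis; with |JQ| = 28.5, Q = J + 28.5·(cos 72.20°, sin 72.20°) = (48.45, 53.34). The perpendicularity gives QW at right angles to JQ; with |QW| = 15.3 on the right of JQ, W = Q + 15.3·(0.9521, -0.3057) = (63.02, 48.66). Then |RW| = |W − R| = 79.62.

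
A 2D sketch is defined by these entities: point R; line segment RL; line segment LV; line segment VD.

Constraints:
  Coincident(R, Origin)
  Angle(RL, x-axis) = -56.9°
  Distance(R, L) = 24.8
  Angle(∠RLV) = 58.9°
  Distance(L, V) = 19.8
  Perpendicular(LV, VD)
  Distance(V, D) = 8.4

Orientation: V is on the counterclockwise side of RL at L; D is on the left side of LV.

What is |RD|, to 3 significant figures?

14.6

R is at the origin; RL runs at -56.9° with length 24.8, so L = 24.8·(cos -56.9°, sin -56.9°) = (13.5, -20.8). ∠RLV = 58.9°, so LV runs at -56.9° + (180° − 58.9°) = 64.2° from the x-axis; with |LV| = 19.8, V = L + 19.8·(cos 64.2°, sin 64.2°) = (22.2, -2.95). LV is perpendicular to VD; with |VD| = 8.4 on the left of LV, D = V + 8.4·(-0.900, 0.435) = (14.6, 0.707). Then |RD| = |D − R| = 14.6.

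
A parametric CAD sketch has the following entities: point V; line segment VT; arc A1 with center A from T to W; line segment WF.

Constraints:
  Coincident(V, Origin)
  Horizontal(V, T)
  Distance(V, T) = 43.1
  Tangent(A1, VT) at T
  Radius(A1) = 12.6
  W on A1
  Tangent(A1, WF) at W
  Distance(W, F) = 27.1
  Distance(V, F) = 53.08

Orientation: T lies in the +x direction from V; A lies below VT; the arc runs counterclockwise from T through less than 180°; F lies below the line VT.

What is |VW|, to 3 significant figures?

33.7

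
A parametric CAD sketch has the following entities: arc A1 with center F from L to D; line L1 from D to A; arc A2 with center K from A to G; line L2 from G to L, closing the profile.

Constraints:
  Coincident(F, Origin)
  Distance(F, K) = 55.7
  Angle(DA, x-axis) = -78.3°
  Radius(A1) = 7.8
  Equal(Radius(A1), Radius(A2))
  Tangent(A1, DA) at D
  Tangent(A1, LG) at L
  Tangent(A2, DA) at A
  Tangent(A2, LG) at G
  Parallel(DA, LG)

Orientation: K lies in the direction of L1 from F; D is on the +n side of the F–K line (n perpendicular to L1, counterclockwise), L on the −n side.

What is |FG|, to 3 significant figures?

56.2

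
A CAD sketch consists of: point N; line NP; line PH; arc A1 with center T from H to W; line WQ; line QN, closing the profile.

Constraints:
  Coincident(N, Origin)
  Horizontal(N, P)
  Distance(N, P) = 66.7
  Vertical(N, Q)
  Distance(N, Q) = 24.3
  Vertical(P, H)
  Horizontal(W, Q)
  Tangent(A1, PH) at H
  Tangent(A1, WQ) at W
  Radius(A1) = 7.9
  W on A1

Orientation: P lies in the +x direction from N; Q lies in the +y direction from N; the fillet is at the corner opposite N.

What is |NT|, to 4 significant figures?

61.04

N is at the origin; N and P share the same y with |NP| = 66.7 and P on the +x side, so P = (66.70, 0.000). NQ is vertical with |NQ| = 24.3 and Q on the +y side, so Q = (0.000, 24.30). The virtual corner opposite N is at (66.70, 24.30). Tangency of A1 to PH means the radius TH is perpendicular to PH and the tangent condition forces TW to be normal to WQ, with radius 7.9, so the center T sits 7.9 in from both sides at T = (58.80, 16.40). Then |NT| = |T − N| = 61.04.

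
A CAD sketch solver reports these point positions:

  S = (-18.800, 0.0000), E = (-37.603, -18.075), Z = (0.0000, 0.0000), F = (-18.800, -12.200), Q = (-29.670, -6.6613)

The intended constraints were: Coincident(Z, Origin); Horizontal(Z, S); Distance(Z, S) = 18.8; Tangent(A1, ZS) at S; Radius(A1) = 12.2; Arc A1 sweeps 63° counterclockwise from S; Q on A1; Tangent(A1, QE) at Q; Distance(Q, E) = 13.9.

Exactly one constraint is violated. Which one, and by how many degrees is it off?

Tangent(A1, QE) at Q — off by 7.80°.

Z = (0.00, 0.00) ✓; Z.y = 0.00, S.y = 0.00 ✓; |ZS| = 18.80 ✓; ∠(FS, SZ) = 90.00° ✓; |FS| = 12.20 ✓; bearing(F→Q) − bearing(F→S) = 63.00° ✓; |FQ| = 12.20 ✓; ∠(FQ, QE) = 97.80° ✗; |QE| = 13.90 ✓.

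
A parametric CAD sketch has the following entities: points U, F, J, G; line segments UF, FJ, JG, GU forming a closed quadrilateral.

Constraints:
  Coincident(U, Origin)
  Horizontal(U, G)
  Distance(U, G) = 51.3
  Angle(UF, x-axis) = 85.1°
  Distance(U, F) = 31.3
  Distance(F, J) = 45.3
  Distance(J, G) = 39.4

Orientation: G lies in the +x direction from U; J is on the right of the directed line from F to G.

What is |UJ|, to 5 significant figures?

18.883

Checks: |FJ| = 45.30 ✓; |JG| = 39.40 ✓.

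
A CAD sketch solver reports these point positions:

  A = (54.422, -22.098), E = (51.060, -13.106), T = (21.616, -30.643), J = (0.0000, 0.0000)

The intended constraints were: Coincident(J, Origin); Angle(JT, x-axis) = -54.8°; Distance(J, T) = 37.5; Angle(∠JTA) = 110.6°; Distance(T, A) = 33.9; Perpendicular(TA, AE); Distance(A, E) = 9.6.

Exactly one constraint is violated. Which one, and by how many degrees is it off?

Perpendicular(TA, AE) — off by 5.90°.

J = (0.00, 0.00) ✓; JT at -54.80° ✓; |JT| = 37.50 ✓; ∠JTA = 110.6° ✓; |TA| = 33.90 ✓; ∠(TA, AE) = 95.90° ✗; |AE| = 9.600 ✓.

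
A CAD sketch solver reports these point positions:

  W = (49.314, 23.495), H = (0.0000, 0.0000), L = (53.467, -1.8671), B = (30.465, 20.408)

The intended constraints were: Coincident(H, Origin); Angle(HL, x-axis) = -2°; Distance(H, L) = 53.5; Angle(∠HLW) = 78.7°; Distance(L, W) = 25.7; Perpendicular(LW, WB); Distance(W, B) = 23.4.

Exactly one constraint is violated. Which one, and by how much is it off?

Distance(W, B) = 23.4 — off by 4.30.

H = (0.00, 0.00) ✓; HL at -2.000° ✓; |HL| = 53.50 ✓; ∠HLW = 78.70° ✓; |LW| = 25.70 ✓; ∠(LW, WB) = 90.00° ✓; |WB| = 19.10 ✗.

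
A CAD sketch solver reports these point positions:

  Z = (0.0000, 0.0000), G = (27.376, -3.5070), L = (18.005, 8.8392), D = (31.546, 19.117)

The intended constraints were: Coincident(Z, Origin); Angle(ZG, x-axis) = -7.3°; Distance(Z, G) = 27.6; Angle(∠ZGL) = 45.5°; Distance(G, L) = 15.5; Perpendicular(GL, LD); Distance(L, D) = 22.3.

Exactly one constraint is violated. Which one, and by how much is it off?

Distance(L, D) = 22.3 — off by 5.30.

Z = (0.00, 0.00) ✓; ZG at -7.300° ✓; |ZG| = 27.60 ✓; ∠ZGL = 45.50° ✓; |GL| = 15.50 ✓; ∠(GL, LD) = 90.00° ✓; |LD| = 17.00 ✗.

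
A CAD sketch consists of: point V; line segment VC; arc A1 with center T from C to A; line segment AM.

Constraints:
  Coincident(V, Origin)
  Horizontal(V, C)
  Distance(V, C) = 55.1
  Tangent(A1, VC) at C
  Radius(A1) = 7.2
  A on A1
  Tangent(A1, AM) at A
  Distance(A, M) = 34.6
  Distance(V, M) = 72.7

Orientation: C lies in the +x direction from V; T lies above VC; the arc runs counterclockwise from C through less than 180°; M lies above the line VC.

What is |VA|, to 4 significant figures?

62.76

Checks: ∠(TC, CV) = 90.00° ✓; |TC| = 7.200 ✓; |TA| = 7.200 ✓; ∠(TA, AM) = 90.00° ✓; |AM| = 34.60 ✓; |VM| = 72.70 ✓.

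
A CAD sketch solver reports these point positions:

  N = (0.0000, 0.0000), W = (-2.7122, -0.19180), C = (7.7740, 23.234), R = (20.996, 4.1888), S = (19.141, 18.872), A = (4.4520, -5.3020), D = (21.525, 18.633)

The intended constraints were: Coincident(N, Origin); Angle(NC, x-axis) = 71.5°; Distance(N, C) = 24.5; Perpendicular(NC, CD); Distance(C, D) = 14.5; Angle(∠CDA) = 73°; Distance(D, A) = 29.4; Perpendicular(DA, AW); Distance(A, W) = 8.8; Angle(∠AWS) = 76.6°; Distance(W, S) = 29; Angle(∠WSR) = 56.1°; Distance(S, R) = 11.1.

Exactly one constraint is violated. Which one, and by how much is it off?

Distance(S, R) = 11.1 — off by 3.70.

N = (0.00, 0.00) ✓; NC at 71.50° ✓; |NC| = 24.50 ✓; ∠(NC, CD) = 90.00° ✓; |CD| = 14.50 ✓; ∠CDA = 73.00° ✓; |DA| = 29.40 ✓; ∠(DA, AW) = 90.00° ✓; |AW| = 8.800 ✓; ∠AWS = 76.60° ✓; |WS| = 29.00 ✓; ∠WSR = 56.10° ✓; |SR| = 14.80 ✗.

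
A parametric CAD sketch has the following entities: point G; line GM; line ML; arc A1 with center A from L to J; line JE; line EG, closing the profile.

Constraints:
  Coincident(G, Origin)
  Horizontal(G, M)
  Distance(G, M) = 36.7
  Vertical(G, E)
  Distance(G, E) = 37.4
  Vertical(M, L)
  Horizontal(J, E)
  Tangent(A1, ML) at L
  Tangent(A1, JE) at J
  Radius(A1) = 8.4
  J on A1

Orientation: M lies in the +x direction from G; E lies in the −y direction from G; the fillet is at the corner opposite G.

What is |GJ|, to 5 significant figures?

46.900

G is at the origin; GM is horizontal with |GM| = 36.7 and M on the +x side, so M = (36.700, 0.0000). G and E share the same x with |GE| = 37.4 and E on the −y side, so E = (0.0000, -37.400). The virtual corner opposite G is at (36.700, -37.400). The tangent condition forces AL to be normal to ML and since A1 is tangent to JE there, AJ ⟂ JE, with radius 8.4, so the center A sits 8.4 in from both sides at A = (28.300, -29.000). That places the tangent points at L = (36.700, -29.000) on ML and J = (28.300, -37.400) on JE. Then |GJ| = |J − G| = 46.900.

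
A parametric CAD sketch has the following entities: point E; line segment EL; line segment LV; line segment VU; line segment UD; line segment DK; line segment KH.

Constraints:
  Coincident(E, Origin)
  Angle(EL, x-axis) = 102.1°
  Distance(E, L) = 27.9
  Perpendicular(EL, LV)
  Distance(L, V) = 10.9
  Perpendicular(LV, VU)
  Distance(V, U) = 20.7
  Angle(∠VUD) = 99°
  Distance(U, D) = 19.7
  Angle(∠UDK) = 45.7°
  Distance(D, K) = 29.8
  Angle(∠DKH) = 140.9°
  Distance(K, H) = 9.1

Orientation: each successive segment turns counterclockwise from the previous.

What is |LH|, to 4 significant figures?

17.68

∠UDK = 45.7° gives DK at 137.4° from the x-axis; with |DK| = 29.8, K = (-14.43, 25.99). ∠DKH = 140.9° gives KH at 176.5° from the x-axis; with |KH| = 9.1, H = (-23.51, 26.55). Then |LH| = |H − L| = 17.68.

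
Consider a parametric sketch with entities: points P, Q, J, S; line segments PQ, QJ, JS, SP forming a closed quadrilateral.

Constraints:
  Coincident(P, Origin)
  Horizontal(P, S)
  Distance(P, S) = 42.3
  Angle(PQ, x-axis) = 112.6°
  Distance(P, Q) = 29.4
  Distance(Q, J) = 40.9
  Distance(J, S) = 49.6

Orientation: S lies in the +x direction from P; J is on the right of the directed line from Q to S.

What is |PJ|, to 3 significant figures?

14.4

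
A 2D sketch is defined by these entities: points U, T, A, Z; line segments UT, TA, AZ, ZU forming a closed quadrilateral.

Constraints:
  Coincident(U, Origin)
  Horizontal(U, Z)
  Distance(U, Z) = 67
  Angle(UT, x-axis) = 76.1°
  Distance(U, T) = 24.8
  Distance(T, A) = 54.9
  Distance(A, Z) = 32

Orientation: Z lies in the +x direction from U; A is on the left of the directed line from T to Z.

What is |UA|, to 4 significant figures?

68.01

U is at the origin; UZ is horizontal with |UZ| = 67.0 and Z in +x, so Z = (67.0, 0). UT runs at 76.1° with |UT| = 24.8, so T = (5.958, 24.07). A is determined by |TA| = 54.9 and |AZ| = 32.0 together: it lies at the intersection of circle(T, 54.9) and circle(Z, 32.0). With |TZ| = 65.62, the foot of the radical line on TZ is 47.97 from T and the perpendicular offset is √(54.9² − 47.97²) = 26.70. Taking the left-of-TZ solution: A = (60.38, 31.31).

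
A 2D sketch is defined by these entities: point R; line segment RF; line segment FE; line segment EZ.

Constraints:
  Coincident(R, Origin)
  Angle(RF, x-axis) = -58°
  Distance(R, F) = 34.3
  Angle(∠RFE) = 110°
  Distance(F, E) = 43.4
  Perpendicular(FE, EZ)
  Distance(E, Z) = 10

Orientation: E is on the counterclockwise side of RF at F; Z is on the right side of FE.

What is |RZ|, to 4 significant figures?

69.45

R is at the origin; RF runs at -58.0° with length 34.3, so F = 34.3·(cos -58.0°, sin -58.0°) = (18.18, -29.09). ∠RFE = 110.0°, so FE runs at -58.0° + (180° − 110.0°) = 12.00° from the x-axis; with |FE| = 43.4, E = F + 43.4·(cos 12.00°, sin 12.00°) = (60.63, -20.06). FE is perpendicular to EZ; with |EZ| = 10.0 on the right of FE, Z = E + 10.0·(0.2079, -0.9781) = (62.71, -29.85). Then |RZ| = |Z − R| = 69.45.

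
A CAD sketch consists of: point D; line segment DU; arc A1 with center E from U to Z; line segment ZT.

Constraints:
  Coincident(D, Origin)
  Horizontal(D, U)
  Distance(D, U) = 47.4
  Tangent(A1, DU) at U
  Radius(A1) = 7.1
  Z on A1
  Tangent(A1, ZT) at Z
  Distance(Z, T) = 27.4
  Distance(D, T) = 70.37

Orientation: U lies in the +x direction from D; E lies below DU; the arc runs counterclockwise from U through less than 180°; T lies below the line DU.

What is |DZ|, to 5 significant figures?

44.532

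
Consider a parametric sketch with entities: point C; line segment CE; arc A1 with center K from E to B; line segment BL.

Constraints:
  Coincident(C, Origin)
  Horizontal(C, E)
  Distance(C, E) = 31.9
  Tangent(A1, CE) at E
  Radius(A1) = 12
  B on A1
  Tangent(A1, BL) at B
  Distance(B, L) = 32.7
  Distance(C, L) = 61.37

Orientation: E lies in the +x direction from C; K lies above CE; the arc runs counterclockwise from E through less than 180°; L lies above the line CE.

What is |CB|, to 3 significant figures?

45.7

C is at the origin; CE is horizontal with |CE| = 31.9 and E on the +x side, so E = (31.9, 0.00). Since A1 is tangent to CE there, KE ⟂ CE, so K = E + (0, 12) = (31.9, 12.0). Since KB ⟂ BL (tangency), |KL| = √(12.0² + 32.7²) = 34.8 regardless of where B sits on A1. So L lies on both circle(C, 61.37) and circle(K, 34.8); the above-CE intersection is L = (41.1, 45.6). B is the foot of the tangent from L: B = (43.9, 13.0).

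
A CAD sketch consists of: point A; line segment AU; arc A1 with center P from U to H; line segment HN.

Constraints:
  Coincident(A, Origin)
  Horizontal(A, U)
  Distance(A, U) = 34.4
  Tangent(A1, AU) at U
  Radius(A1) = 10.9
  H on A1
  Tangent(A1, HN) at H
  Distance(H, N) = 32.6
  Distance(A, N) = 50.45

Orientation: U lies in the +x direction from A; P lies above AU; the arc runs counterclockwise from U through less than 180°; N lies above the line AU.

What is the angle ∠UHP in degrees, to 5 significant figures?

27.675°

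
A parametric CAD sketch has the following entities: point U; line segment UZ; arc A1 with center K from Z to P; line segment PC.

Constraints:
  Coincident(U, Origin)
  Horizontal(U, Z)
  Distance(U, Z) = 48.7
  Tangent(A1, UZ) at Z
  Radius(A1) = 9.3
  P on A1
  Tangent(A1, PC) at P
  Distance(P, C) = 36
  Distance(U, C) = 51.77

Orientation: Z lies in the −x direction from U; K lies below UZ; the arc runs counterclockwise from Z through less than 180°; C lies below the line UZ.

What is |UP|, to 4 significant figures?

57.62

U is at the origin; UZ is horizontal with |UZ| = 48.7 and Z on the −x side, so Z = (-48.70, 0.000). The tangent condition forces KZ to be normal to UZ, so K = Z + (0, -9.3) = (-48.70, -9.300). Since KP ⟂ PC (tangency), |KC| = √(9.3² + 36.0²) = 37.18 regardless of where P sits on A1. So C lies on both circle(U, 51.77) and circle(K, 37.18); the below-UZ intersection is C = (-30.58, -41.77). P is the foot of the tangent from C: P = (-55.43, -15.72).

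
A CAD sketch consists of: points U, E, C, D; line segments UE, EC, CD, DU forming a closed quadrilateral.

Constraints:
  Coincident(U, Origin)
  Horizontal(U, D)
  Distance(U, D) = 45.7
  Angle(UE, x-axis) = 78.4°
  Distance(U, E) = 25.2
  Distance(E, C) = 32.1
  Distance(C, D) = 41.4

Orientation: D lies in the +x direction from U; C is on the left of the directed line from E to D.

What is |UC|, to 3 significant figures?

51.8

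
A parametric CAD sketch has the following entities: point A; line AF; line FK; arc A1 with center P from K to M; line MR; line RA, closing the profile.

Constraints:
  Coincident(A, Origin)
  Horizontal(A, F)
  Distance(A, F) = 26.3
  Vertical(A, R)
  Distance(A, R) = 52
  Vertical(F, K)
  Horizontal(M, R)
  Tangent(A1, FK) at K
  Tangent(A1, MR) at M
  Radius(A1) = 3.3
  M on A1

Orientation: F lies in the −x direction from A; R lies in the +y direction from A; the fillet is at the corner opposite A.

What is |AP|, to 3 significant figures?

53.9

A is at the origin; AF is horizontal with |AF| = 26.3 and F on the −x side, so F = (-26.3, 0.00). AR is vertical with |AR| = 52.0 and R on the +y side, so R = (0.00, 52.0). The virtual corner opposite A is at (-26.3, 52.0). Since A1 is tangent to FK there, PK ⟂ FK and A1 meets MR tangentially, so PM is at right angles to MR, with radius 3.3, so the center P sits 3.3 in from both sides at P = (-23.0, 48.7). Then |AP| = |P − A| = 53.9.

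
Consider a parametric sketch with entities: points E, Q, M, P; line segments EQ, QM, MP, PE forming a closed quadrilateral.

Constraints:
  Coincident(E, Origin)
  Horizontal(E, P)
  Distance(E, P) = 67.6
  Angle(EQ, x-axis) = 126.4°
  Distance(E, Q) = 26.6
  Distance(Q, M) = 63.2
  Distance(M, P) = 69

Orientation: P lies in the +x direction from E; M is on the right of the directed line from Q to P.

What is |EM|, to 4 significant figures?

37.79

Checks: |QM| = 63.20 ✓; |MP| = 69.00 ✓.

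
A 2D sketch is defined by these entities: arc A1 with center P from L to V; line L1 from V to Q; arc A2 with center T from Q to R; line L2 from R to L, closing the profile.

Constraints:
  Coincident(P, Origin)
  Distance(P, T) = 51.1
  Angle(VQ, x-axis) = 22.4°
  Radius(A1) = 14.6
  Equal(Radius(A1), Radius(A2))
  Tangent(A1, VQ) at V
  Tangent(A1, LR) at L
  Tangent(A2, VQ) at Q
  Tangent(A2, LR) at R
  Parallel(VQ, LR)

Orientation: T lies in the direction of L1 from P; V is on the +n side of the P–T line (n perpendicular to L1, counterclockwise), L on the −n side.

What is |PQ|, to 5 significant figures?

53.145

The slot axis is L1's direction at 22.4°, so u = (cos 22.4°, sin 22.4°) = (0.92455, 0.38107) and n = (−sin 22.4°, cos 22.4°) = (-0.38107, 0.92455). P is at the origin and T lies 51.1 along u from P, so T = 51.1·u = (47.244, 19.473). Tangency of A1 to both parallel lines with radius 14.6 puts V and L at P ± 14.6·n: V = (-5.5636, 13.498), L = (5.5636, -13.498). Equal radii place Q and R the same way about T: Q = T + 14.6·n = (41.681, 32.971), R = T − 14.6·n = (52.808, 5.9743). Then |PQ| = |Q − P| = 53.145.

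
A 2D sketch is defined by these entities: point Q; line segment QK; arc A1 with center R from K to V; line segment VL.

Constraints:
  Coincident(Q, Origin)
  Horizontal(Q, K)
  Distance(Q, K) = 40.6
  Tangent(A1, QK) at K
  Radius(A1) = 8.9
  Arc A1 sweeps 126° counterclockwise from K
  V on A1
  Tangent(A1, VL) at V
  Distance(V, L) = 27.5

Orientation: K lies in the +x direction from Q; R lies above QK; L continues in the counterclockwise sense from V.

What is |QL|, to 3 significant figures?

48.2

Q is at the origin; QK is horizontal with |QK| = 40.6 and K on the +x side, so K = (40.6, 0.00). Since A1 is tangent to QK there, RK ⟂ QK, so R = K + (0, 8.9) = (40.6, 8.90). On A1, K sits at bearing -90° from R; a 126° counterclockwise sweep puts V at bearing 36°, so V = R + 8.9·(cos 36°, sin 36°) = (47.8, 14.1). Since A1 is tangent to VL there, RV ⟂ VL, so VL runs along (−sin 36°, cos 36°); with |VL| = 27.5, L = (31.6, 36.4). Then |QL| = |L − Q| = 48.2.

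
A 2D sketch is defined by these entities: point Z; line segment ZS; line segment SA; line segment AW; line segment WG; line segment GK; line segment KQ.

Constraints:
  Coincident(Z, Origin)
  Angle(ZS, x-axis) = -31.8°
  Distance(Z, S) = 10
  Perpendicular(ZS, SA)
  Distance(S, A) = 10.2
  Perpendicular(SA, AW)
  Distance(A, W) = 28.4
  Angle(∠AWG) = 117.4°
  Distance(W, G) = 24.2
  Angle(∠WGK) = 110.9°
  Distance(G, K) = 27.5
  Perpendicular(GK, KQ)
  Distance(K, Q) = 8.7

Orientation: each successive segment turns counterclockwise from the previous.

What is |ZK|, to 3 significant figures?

33.7

∠AWG = 117.4° gives WG at -149° from the x-axis; with |WG| = 24.2, G = (-31.0, 5.97). ∠WGK = 110.9° gives GK at -80.1° from the x-axis; with |GK| = 27.5, K = (-26.3, -21.1). Then |ZK| = |K − Z| = 33.7.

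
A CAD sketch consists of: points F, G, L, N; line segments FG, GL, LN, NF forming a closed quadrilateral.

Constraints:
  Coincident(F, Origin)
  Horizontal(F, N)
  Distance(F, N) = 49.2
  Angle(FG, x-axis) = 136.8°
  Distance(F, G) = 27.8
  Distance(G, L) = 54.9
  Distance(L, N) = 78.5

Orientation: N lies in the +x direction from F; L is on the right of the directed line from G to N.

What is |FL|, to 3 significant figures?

41.4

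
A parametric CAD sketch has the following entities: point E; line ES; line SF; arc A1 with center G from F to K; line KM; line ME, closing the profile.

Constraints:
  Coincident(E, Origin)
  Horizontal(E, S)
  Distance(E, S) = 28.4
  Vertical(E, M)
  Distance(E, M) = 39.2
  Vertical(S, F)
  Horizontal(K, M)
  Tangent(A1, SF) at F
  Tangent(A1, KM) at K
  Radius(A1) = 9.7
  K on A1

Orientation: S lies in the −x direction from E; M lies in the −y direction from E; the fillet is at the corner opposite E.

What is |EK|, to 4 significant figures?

43.43

E is at the origin; E and S share the same y with |ES| = 28.4 and S on the −x side, so S = (-28.40, 0.000). EM is vertical with |EM| = 39.2 and M on the −y side, so M = (0.000, -39.20). The virtual corner opposite E is at (-28.40, -39.20). The tangent condition forces GF to be normal to SF and since A1 is tangent to KM there, GK ⟂ KM, with radius 9.7, so the center G sits 9.7 in from both sides at G = (-18.70, -29.50). That places the tangent points at F = (-28.40, -29.50) on SF and K = (-18.70, -39.20) on KM. Then |EK| = |K − E| = 43.43.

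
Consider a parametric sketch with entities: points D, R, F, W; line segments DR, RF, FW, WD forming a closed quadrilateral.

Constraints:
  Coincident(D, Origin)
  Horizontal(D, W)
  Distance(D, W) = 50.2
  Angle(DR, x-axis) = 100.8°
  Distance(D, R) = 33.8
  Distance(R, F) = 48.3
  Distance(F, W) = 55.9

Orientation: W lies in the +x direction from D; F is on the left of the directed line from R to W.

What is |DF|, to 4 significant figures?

65.80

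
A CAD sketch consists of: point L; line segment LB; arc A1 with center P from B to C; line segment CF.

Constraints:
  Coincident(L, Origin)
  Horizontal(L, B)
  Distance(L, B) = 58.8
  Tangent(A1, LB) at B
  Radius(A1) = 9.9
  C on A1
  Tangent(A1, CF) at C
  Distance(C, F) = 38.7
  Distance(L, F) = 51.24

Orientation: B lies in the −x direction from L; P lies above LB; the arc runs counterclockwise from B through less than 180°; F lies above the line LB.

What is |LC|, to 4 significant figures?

50.28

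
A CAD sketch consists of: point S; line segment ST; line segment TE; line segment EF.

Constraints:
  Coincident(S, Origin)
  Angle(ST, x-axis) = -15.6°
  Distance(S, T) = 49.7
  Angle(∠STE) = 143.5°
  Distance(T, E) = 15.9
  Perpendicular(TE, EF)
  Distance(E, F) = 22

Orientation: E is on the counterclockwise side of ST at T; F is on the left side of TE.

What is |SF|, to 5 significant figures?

56.361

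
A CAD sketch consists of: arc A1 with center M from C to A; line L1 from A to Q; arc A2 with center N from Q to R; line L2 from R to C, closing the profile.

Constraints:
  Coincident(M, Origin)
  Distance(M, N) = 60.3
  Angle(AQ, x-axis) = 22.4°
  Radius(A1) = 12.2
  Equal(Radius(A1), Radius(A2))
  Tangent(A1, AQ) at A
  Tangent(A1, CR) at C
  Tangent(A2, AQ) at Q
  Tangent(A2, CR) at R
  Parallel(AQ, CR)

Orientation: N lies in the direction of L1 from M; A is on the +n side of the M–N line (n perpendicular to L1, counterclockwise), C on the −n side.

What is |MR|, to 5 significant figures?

61.522

The slot axis is L1's direction at 22.4°, so u = (cos 22.4°, sin 22.4°) = (0.92455, 0.38107) and n = (−sin 22.4°, cos 22.4°) = (-0.38107, 0.92455). M is at the origin and N lies 60.3 along u from M, so N = 60.3·u = (55.750, 22.979). Tangency of A1 to both parallel lines with radius 12.2 puts A and C at M ± 12.2·n: A = (-4.6491, 11.279), C = (4.6491, -11.279). Equal radii place Q and R the same way about N: Q = N + 12.2·n = (51.101, 34.258), R = N − 12.2·n = (60.399, 11.699). Then |MR| = |R − M| = 61.522.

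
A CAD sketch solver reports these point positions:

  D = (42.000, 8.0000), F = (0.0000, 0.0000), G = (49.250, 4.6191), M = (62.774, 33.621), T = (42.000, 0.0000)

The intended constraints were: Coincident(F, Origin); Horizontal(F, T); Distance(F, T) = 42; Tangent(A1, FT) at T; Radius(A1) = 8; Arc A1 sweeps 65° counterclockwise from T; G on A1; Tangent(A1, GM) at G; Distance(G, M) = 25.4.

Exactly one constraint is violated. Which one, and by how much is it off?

Distance(G, M) = 25.4 — off by 6.60.

F = (0.00, 0.00) ✓; F.y = 0.00, T.y = 0.00 ✓; |FT| = 42.00 ✓; ∠(DT, TF) = 90.00° ✓; |DT| = 8.000 ✓; bearing(D→G) − bearing(D→T) = 65.00° ✓; |DG| = 8.000 ✓; ∠(DG, GM) = 90.00° ✓; |GM| = 32.00 ✗.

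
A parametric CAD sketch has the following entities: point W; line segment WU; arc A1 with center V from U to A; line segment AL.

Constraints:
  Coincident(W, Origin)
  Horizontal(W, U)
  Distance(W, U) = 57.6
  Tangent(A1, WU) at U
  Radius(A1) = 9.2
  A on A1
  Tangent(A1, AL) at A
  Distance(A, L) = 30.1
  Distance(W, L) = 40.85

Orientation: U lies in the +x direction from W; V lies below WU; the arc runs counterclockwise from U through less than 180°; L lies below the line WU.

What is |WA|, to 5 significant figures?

50.657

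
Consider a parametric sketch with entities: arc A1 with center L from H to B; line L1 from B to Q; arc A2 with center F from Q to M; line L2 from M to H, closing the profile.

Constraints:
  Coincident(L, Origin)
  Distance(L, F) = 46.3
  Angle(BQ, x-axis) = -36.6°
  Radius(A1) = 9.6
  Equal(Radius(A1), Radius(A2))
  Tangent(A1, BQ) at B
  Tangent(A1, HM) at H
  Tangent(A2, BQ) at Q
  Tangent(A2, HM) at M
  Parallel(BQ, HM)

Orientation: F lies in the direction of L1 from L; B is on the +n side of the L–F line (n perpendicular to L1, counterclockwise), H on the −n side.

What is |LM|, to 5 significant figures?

47.285

The slot axis is L1's direction at -36.6°, so u = (cos -36.6°, sin -36.6°) = (0.80282, -0.59622) and n = (−sin -36.6°, cos -36.6°) = (0.59622, 0.80282). L is at the origin and F lies 46.3 along u from L, so F = 46.3·u = (37.170, -27.605). Tangency of A1 to both parallel lines with radius 9.6 puts B and H at L ± 9.6·n: B = (5.7238, 7.7070), H = (-5.7238, -7.7070). Equal radii place Q and M the same way about F: Q = F + 9.6·n = (42.894, -19.898), M = F − 9.6·n = (31.447, -35.312). Then |LM| = |M − L| = 47.285.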